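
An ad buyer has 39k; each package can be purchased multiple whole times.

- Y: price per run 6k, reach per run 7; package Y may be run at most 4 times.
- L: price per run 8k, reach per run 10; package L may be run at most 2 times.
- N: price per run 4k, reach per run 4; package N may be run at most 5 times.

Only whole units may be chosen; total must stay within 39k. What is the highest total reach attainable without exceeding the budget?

45

1×Y, 2×L, and 4×N: price 38 ≤ 39, reach 1·7 + 2·10 + 4·4 = 43.
3×Y, 2×L, and 1×N: price 38 ≤ 39, reach 3·7 + 2·10 + 1·4 = 45.
Best is 45.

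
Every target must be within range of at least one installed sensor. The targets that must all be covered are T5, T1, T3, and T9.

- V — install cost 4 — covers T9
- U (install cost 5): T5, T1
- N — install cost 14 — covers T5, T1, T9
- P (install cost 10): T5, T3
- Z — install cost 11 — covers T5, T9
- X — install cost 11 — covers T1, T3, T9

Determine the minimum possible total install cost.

16

The greedy cost-per-new-target heuristic would pick U, V, and P for 19, but a cheaper cover exists.
Choose U and X: together they cover T5, T1, T3, T9 — every target.
Total install cost: 5 + 11 = 16.
No cover costs less than 16.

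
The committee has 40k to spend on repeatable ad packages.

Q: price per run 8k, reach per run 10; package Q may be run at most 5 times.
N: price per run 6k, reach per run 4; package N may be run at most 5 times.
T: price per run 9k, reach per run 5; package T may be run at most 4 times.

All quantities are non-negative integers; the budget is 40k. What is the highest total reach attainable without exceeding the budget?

50

This is a bounded integer knapsack.
Take 5×Q: price 40 ≤ 40, reach 5·10 = 50.
Q has the best ratio (10/8) and is taken to its limit of 5; remaining capacity is filled optimally with the others.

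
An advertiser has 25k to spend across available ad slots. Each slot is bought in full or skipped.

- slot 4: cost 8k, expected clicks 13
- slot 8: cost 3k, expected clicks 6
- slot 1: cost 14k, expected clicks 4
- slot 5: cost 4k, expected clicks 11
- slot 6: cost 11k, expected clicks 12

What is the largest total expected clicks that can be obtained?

Allowing fractional choices, the relaxed optimum would be about 40.9, but ad slots are indivisible.
slot 4 + slot 5 + slot 6: cost 8 + 4 + 11 = 23 ≤ 25, expected clicks 13 + 11 + 12 = 36.
slot 4 + slot 8 + slot 6: cost 8 + 3 + 11 = 22 ≤ 25, expected clicks 13 + 6 + 12 = 31.
Best is slot 4, slot 5, and slot 6 with total expected clicks 36.

36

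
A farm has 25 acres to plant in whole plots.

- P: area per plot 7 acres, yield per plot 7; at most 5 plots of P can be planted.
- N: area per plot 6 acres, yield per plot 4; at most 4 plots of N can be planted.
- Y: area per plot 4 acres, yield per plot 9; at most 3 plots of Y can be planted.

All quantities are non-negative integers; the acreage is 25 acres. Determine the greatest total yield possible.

Take 1×P, 1×N, and 3×Y: area 25 ≤ 25, yield 1·7 + 1·4 + 3·9 = 38.
Y has the best ratio (9/4) and is taken to its limit of 3; remaining capacity is filled optimally with the others.

38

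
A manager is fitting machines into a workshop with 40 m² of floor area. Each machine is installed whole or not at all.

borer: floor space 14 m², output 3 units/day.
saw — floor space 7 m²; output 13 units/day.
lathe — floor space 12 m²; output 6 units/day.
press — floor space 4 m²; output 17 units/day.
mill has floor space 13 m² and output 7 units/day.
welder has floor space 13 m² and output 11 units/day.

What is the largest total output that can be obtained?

48

Allowing fractional choices, the relaxed optimum would be about 49.5, but machines are indivisible.
saw + lathe + press + welder: floor space 7 + 12 + 4 + 13 = 36 ≤ 40, output 13 + 6 + 17 + 11 = 47.
borer + saw + press + welder: floor space 14 + 7 + 4 + 13 = 38 ≤ 40, output 3 + 13 + 17 + 11 = 44.
saw + press + mill + welder: floor space 7 + 4 + 13 + 13 = 37 ≤ 40, output 13 + 17 + 7 + 11 = 48.
Best is saw, press, mill, and welder with total output 48.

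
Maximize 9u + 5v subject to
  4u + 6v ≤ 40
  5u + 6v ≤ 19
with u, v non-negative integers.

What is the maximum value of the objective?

Relaxing integrality, the LP optimum is 34.20 at (u,v) = (3.8, 0), which is not an integer point.
(u,v)=(3,0) is feasible, giving 27.
(u,v)=(2,1) is feasible, giving 23.
(u,v)=(2,0) is feasible, giving 18.
No feasible integer point exceeds 27.

27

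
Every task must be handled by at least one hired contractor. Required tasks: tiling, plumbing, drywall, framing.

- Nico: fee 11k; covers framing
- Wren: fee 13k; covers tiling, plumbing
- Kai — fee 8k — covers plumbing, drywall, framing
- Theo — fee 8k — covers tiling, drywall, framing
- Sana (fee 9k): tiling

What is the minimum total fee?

This is a weighted set-cover instance.
Choose Kai and Theo: together they cover tiling, plumbing, drywall, framing — every task.
Total fee: 8 + 8 = 16.
No cover costs less than 16.

16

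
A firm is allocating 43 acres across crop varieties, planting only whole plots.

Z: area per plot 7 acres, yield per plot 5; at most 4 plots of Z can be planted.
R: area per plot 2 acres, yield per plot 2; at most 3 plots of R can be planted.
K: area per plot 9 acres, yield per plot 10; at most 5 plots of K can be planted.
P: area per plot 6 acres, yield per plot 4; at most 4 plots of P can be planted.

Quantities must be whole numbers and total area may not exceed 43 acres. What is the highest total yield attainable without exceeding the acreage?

46

K has the best ratio (10/9); taking only K gives at most 4×10 = 40 (stopped by the area limit).
Mixing does better — 3×R and 4×K: area 42 ≤ 43, yield 3·2 + 4·10 = 46.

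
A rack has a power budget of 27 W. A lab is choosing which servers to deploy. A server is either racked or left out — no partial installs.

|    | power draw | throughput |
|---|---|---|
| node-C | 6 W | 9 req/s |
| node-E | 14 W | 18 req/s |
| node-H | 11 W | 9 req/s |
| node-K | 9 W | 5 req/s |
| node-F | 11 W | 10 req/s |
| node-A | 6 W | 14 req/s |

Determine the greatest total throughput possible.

41

Take node-C, node-E, and node-A: power draw 6 + 14 + 6 = 26 ≤ 27, throughput 9 + 18 + 14 = 41.
No other feasible combination does better.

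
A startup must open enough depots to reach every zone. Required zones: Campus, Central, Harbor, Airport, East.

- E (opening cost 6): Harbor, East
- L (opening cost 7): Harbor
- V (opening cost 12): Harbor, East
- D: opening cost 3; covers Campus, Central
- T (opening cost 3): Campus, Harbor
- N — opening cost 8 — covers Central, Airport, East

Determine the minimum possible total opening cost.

Choose T and N: together they cover Campus, Central, Harbor, Airport, East — every zone.
Total opening cost: 3 + 8 = 11.

11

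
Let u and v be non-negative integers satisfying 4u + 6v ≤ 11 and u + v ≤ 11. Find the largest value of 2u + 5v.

7

(u,v)=(1,1): 4·1+6·1=10≤11, 1·1+1·1=2≤11, objective 7.
(u,v)=(0,1): 4·0+6·1=6≤11, 1·0+1·1=1≤11, objective 5.
No feasible integer point exceeds 7.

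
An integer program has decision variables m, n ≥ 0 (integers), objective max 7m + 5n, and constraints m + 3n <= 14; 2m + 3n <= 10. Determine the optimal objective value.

(m,n)=(5,0) is feasible, giving 35.
(m,n)=(4,0) is feasible, giving 28.
Maximum is 35 at (m,n)=(5,0).

35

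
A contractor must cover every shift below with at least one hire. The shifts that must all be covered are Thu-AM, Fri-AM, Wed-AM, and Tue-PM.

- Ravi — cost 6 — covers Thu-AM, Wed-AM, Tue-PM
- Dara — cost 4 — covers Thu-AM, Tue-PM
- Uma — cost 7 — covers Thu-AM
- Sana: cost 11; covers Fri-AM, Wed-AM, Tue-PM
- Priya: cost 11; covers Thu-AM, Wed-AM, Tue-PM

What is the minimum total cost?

This is a weighted set-cover instance.
The greedy cost-per-new-shift heuristic would pick Ravi and Sana for 17, but a cheaper cover exists.
Choose Dara and Sana: together they cover Thu-AM, Fri-AM, Wed-AM, Tue-PM — every shift.
Total cost: 4 + 11 = 15.
No cover costs less than 15.

15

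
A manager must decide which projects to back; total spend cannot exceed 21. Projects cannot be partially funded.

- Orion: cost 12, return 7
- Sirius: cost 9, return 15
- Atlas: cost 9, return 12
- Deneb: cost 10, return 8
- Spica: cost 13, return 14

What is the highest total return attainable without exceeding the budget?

Sirius + Deneb: cost 9 + 10 = 19 ≤ 21, return 15 + 8 = 23.
Sirius + Atlas: cost 9 + 9 = 18 ≤ 21, return 15 + 12 = 27.
Orion + Sirius: cost 12 + 9 = 21 ≤ 21, return 7 + 15 = 22.
Best is Sirius and Atlas with total return 27.

27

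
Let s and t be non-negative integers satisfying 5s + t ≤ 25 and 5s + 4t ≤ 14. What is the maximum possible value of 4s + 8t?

(s,t)=(0,3) is feasible, giving 24.
(s,t)=(1,2) is feasible, giving 20.
(s,t)=(0,2) is feasible, giving 16.
The best lattice point is (0,3), giving 24.

24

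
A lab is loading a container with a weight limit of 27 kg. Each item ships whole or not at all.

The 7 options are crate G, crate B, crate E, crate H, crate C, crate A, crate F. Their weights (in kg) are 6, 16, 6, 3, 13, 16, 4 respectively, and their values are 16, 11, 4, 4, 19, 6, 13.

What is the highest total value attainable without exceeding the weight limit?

Allowing fractional choices, the relaxed optimum would be about 52.7, but items are indivisible.
crate G + crate H + crate C + crate F: weight 6 + 3 + 13 + 4 = 26 ≤ 27, value 16 + 4 + 19 + 13 = 52.
crate G + crate C + crate F: weight 6 + 13 + 4 = 23 ≤ 27, value 16 + 19 + 13 = 48.
crate G + crate B + crate F: weight 6 + 16 + 4 = 26 ≤ 27, value 16 + 11 + 13 = 40.
Best is crate G, crate H, crate C, and crate F with total value 52.

52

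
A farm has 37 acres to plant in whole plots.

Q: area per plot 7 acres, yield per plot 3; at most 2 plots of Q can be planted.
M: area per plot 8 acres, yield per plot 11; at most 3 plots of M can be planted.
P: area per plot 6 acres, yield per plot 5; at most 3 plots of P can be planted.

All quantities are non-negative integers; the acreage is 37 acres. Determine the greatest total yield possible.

43

M has the best ratio (11/8); taking only M gives at most 3×11 = 33 (stopped by the supply cap of 3).
Mixing does better — 3×M and 2×P: area 36 ≤ 37, yield 3·11 + 2·5 = 43.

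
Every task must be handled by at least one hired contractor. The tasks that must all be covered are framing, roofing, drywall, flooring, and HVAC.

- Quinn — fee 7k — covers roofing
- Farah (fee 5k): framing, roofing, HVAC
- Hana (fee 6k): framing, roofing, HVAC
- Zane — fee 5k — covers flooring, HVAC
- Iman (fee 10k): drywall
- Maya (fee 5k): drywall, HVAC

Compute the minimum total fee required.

15

This is an integer covering problem.
Choose Farah, Zane, and Maya: together they cover framing, roofing, drywall, flooring, HVAC — every task.
Total fee: 5 + 5 + 5 = 15.
No cover costs less than 15.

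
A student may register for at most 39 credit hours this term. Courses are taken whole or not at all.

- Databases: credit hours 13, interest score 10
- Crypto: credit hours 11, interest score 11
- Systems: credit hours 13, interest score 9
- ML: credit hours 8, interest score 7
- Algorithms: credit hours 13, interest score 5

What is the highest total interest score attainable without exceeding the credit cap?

Databases + Crypto + ML: credit hours 13 + 11 + 8 = 32 ≤ 39, interest score 10 + 11 + 7 = 28.
Databases + Crypto + Systems: credit hours 13 + 11 + 13 = 37 ≤ 39, interest score 10 + 11 + 9 = 30.
Crypto + Systems + ML: credit hours 11 + 13 + 8 = 32 ≤ 39, interest score 11 + 9 + 7 = 27.
Best is Databases, Crypto, and Systems with total interest score 30.

30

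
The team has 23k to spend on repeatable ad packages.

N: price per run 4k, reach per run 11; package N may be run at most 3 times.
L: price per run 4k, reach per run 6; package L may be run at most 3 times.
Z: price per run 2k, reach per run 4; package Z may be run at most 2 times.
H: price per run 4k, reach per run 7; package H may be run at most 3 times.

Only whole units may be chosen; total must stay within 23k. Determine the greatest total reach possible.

51

This is a bounded integer knapsack.
3×N, 1×Z, and 2×H: price 22 ≤ 23, reach 3·11 + 1·4 + 2·7 = 51.
3×N, 1×L, 1×Z, and 1×H: price 22 ≤ 23, reach 3·11 + 1·6 + 1·4 + 1·7 = 50.
Best is 51.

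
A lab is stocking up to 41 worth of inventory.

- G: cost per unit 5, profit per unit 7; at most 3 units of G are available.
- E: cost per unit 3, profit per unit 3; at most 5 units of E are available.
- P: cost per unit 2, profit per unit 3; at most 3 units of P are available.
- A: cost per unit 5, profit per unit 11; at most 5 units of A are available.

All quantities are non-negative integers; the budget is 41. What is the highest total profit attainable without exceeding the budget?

78

Take 2×G, 3×P, and 5×A: cost 41 ≤ 41, profit 2·7 + 3·3 + 5·11 = 78.
A has the best ratio (11/5) and is taken to its limit of 5; remaining capacity is filled optimally with the others.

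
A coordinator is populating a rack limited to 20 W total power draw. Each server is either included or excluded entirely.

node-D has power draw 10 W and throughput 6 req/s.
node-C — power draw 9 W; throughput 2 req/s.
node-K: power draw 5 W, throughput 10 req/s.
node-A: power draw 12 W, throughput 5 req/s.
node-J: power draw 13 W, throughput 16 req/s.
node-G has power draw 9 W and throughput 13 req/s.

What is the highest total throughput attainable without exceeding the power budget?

26

node-D + node-G: power draw 10 + 9 = 19 ≤ 20, throughput 6 + 13 = 19.
node-K + node-G: power draw 5 + 9 = 14 ≤ 20, throughput 10 + 13 = 23.
node-K + node-J: power draw 5 + 13 = 18 ≤ 20, throughput 10 + 16 = 26.
Best is node-K and node-J with total throughput 26.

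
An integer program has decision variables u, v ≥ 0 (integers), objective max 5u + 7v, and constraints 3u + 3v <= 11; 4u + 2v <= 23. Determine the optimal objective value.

21

(u,v)=(0,3) is feasible, giving 21.
(u,v)=(1,2) is feasible, giving 19.
(u,v)=(0,2) is feasible, giving 14.
No feasible integer point exceeds 21.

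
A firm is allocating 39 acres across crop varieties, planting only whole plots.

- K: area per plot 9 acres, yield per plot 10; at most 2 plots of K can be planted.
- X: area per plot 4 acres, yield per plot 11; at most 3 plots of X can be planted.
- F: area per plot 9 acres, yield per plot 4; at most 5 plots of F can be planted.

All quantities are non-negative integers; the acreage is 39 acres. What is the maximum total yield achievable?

Take 2×K, 3×X, and 1×F: area 39 ≤ 39, yield 2·10 + 3·11 + 1·4 = 57.
X has the best ratio (11/4) and is taken to its limit of 3; remaining capacity is filled optimally with the others.

57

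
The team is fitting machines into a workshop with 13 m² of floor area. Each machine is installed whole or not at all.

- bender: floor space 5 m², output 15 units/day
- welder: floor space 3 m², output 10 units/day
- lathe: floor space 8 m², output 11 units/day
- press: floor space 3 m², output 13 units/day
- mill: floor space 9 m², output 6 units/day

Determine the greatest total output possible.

38

This is a 0-1 knapsack instance.
Allowing fractional choices, the relaxed optimum would be about 40.8, but machines are indivisible.
bender + press: floor space 5 + 3 = 8 ≤ 13, output 15 + 13 = 28.
bender + welder + press: floor space 5 + 3 + 3 = 11 ≤ 13, output 15 + 10 + 13 = 38.
Best is bender, welder, and press with total output 38.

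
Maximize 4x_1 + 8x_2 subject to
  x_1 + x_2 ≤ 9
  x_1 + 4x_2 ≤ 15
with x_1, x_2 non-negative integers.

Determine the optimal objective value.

(x_1,x_2)=(7,2) is feasible, giving 44.
(x_1,x_2)=(6,2) is feasible, giving 40.
(x_1,x_2)=(8,1) is feasible, giving 40.
No feasible integer point exceeds 44.

44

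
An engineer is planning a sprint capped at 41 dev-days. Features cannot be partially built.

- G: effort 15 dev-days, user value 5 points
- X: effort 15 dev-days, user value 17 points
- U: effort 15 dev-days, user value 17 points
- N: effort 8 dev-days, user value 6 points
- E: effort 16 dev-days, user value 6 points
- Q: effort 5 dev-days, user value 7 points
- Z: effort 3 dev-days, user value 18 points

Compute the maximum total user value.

59

Allowing fractional choices, the relaxed optimum would be about 61.2, but features are indivisible.
X + U + Z: effort 15 + 15 + 3 = 33 ≤ 41, user value 17 + 17 + 18 = 52.
X + U + N + Z: effort 15 + 15 + 8 + 3 = 41 ≤ 41, user value 17 + 17 + 6 + 18 = 58.
X + U + Q + Z: effort 15 + 15 + 5 + 3 = 38 ≤ 41, user value 17 + 17 + 7 + 18 = 59.
Best is X, U, Q, and Z with total user value 59.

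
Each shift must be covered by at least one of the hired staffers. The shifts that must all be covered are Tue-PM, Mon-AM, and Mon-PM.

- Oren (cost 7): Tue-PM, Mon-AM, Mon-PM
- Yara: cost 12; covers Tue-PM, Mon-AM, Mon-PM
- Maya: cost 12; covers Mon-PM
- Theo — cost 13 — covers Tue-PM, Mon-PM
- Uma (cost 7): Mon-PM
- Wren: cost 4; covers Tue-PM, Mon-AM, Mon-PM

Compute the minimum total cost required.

4

This is a weighted set-cover instance.
Wren alone covers Tue-PM, Mon-AM, Mon-PM — every shift.
Total cost: 4.
No cover costs less than 4.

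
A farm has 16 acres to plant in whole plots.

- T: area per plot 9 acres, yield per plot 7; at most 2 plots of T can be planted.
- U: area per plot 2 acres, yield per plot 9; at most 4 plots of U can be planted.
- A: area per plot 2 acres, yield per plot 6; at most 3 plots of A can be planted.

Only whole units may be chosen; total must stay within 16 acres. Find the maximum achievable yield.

4×U and 2×A: area 12 ≤ 16, yield 4·9 + 2·6 = 48.
4×U and 3×A: area 14 ≤ 16, yield 4·9 + 3·6 = 54.
Best is 54.

54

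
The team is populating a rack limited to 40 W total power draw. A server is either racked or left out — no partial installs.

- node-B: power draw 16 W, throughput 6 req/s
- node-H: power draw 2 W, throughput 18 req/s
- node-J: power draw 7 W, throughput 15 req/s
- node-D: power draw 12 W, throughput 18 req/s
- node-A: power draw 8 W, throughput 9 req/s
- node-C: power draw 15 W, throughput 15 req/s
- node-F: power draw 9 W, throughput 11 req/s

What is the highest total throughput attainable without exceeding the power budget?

node-H + node-J + node-D + node-C: power draw 2 + 7 + 12 + 15 = 36 ≤ 40, throughput 18 + 15 + 18 + 15 = 66.
node-H + node-J + node-D + node-F: power draw 2 + 7 + 12 + 9 = 30 ≤ 40, throughput 18 + 15 + 18 + 11 = 62.
node-H + node-J + node-D + node-A + node-F: power draw 2 + 7 + 12 + 8 + 9 = 38 ≤ 40, throughput 18 + 15 + 18 + 9 + 11 = 71.
Best is node-H, node-J, node-D, node-A, and node-F with total throughput 71.

71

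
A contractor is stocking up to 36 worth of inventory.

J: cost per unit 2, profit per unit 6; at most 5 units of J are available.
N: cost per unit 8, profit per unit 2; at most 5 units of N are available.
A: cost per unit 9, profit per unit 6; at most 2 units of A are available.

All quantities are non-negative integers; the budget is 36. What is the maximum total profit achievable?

44

J has the best ratio (6/2); taking only J gives at most 5×6 = 30 (stopped by the supply cap of 5).
Mixing does better — 5×J, 1×N, and 2×A: cost 36 ≤ 36, profit 5·6 + 1·2 + 2·6 = 44.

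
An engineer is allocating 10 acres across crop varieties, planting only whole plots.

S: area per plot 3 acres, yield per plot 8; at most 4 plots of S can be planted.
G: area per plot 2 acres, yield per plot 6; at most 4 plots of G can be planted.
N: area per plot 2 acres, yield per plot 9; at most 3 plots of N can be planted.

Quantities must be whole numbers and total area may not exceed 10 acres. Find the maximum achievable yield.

39

3×G and 2×N: area 10 ≤ 10, yield 3·6 + 2·9 = 36.
2×G and 3×N: area 10 ≤ 10, yield 2·6 + 3·9 = 39.
Best is 39.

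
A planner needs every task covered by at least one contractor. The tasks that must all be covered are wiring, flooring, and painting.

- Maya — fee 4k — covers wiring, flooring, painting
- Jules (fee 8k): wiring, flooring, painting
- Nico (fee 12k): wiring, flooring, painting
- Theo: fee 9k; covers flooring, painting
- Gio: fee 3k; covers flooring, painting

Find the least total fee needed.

4

This is an integer covering problem.
Maya alone covers wiring, flooring, painting — every task.
Total fee: 4.
No cover costs less than 4.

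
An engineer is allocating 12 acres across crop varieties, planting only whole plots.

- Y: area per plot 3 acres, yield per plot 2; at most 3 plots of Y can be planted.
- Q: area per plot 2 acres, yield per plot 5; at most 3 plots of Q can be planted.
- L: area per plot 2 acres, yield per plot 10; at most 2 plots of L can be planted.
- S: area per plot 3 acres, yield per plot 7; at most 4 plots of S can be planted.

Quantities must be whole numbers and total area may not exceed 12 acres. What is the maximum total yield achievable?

39

This is a bounded integer knapsack.
L has the best ratio (10/2); taking only L gives at most 2×10 = 20 (stopped by the supply cap of 2).
Mixing does better — 1×Q, 2×L, and 2×S: area 12 ≤ 12, yield 1·5 + 2·10 + 2·7 = 39.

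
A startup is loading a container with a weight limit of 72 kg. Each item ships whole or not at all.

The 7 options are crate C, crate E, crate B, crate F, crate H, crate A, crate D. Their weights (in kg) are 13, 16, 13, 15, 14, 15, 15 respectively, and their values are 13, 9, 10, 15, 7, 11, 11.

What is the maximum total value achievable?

60

Take crate C, crate B, crate F, crate A, and crate D: weight 13 + 13 + 15 + 15 + 15 = 71 ≤ 72, value 13 + 10 + 15 + 11 + 11 = 60.
No other feasible combination does better.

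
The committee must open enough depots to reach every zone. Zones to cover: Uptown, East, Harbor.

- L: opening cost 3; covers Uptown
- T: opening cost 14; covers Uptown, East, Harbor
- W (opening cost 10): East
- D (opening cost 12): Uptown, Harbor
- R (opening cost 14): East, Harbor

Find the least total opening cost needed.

The greedy cost-per-new-zone heuristic would pick L and T for 17, but a cheaper cover exists.
T alone covers Uptown, East, Harbor — every zone.
Total opening cost: 14.
No cover costs less than 14.

14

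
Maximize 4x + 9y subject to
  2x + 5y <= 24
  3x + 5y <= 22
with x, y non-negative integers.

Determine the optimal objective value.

36

The continuous relaxation peaks at (0, 4.4) with value 39.60; rounding to a feasible lattice point costs some objective.
(x,y)=(0,4): 2·0+5·4=20≤24, 3·0+5·4=20≤22, objective 36.
(x,y)=(1,3): 2·1+5·3=17≤24, 3·1+5·3=18≤22, objective 31.
The best lattice point is (0,4), giving 36.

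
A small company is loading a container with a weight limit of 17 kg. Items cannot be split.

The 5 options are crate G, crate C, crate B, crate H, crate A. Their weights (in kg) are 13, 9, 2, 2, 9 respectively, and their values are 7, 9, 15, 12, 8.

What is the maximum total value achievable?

36

This is a 0-1 knapsack instance.
Allowing fractional choices, the relaxed optimum would be about 39.6, but items are indivisible.
crate B + crate H + crate A: weight 2 + 2 + 9 = 13 ≤ 17, value 15 + 12 + 8 = 35.
crate C + crate B + crate H: weight 9 + 2 + 2 = 13 ≤ 17, value 9 + 15 + 12 = 36.
Best is crate C, crate B, and crate H with total value 36.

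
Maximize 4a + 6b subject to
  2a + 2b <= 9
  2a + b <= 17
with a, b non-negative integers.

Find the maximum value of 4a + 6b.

(a,b)=(0,4) is feasible, giving 24.
(a,b)=(1,3) is feasible, giving 22.
(a,b)=(0,3) is feasible, giving 18.
Maximum is 24 at (a,b)=(0,4).

24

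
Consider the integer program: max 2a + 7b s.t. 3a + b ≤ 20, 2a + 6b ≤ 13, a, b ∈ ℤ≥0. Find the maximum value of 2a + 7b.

14

Relaxing integrality, the LP optimum is 15.17 at (a,b) = (0, 2.17), which is not an integer point.
(a,b)=(0,2): 3·0+1·2=2≤20, 2·0+6·2=12≤13, objective 14.
(a,b)=(1,1): 3·1+1·1=4≤20, 2·1+6·1=8≤13, objective 9.
The best lattice point is (0,2), giving 14.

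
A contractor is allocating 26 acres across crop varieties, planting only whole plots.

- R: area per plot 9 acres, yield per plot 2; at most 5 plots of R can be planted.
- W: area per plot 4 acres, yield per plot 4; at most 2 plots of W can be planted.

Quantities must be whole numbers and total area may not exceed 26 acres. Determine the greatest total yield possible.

12

Take 2×R and 2×W: area 26 ≤ 26, yield 2·2 + 2·4 = 12.
W has the best ratio (4/4) and is taken to its limit of 2; remaining capacity is filled optimally with the others.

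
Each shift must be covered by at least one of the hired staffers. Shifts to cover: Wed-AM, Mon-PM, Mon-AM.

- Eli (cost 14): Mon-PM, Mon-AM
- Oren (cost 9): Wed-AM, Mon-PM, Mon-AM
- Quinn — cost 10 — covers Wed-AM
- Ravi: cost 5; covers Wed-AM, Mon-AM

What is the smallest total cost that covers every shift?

9

The greedy cost-per-new-shift heuristic would pick Ravi and Oren for 14, but a cheaper cover exists.
Oren alone covers Wed-AM, Mon-PM, Mon-AM — every shift.
Total cost: 9.
No cover costs less than 9.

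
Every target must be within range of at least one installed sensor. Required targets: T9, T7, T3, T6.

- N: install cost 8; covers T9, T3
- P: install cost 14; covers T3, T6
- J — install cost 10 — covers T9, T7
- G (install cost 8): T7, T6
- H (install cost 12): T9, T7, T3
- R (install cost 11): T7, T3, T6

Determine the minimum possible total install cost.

This is a weighted set-cover instance.
The greedy cost-per-new-target heuristic would pick R and N for 19, but a cheaper cover exists.
Choose N and G: together they cover T9, T7, T3, T6 — every target.
Total install cost: 8 + 8 = 16.
No cover costs less than 16.

16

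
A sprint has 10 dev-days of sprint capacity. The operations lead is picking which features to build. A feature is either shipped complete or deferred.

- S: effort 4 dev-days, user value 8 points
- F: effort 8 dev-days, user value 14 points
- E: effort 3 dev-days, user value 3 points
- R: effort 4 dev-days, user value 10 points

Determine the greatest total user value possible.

Allowing fractional choices, the relaxed optimum would be about 21.5, but features are indivisible.
F: effort 8 ≤ 10, user value 14.
S + R: effort 4 + 4 = 8 ≤ 10, user value 8 + 10 = 18.
E + R: effort 3 + 4 = 7 ≤ 10, user value 3 + 10 = 13.
Best is S and R with total user value 18.

18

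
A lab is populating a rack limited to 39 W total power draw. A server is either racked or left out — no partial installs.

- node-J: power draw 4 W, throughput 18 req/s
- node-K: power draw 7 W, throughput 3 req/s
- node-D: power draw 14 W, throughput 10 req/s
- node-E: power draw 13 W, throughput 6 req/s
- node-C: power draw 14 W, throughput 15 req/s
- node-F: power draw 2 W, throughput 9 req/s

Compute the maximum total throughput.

Allowing fractional choices, the relaxed optimum would be about 54.3, but servers are indivisible.
node-J + node-E + node-C + node-F: power draw 4 + 13 + 14 + 2 = 33 ≤ 39, throughput 18 + 6 + 15 + 9 = 48.
node-J + node-D + node-C + node-F: power draw 4 + 14 + 14 + 2 = 34 ≤ 39, throughput 18 + 10 + 15 + 9 = 52.
Best is node-J, node-D, node-C, and node-F with total throughput 52.

52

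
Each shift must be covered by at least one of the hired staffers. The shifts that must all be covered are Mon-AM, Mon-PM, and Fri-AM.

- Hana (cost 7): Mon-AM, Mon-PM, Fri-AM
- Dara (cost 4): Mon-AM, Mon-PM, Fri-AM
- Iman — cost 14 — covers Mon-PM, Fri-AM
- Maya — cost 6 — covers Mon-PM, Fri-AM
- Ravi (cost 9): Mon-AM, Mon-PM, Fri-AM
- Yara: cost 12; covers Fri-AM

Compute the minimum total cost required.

Dara alone covers Mon-AM, Mon-PM, Fri-AM — every shift.
Total cost: 4.
No cover costs less than 4.

4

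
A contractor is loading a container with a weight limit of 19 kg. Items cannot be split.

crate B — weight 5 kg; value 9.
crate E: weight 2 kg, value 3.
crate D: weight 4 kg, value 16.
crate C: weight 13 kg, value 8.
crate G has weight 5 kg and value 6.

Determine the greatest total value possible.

34

Allowing fractional choices, the relaxed optimum would be about 35.8, but items are indivisible.
crate B + crate E + crate D + crate G: weight 5 + 2 + 4 + 5 = 16 ≤ 19, value 9 + 3 + 16 + 6 = 34.
crate B + crate D + crate G: weight 5 + 4 + 5 = 14 ≤ 19, value 9 + 16 + 6 = 31.
crate B + crate E + crate D: weight 5 + 2 + 4 = 11 ≤ 19, value 9 + 3 + 16 = 28.
Best is crate B, crate E, crate D, and crate G with total value 34.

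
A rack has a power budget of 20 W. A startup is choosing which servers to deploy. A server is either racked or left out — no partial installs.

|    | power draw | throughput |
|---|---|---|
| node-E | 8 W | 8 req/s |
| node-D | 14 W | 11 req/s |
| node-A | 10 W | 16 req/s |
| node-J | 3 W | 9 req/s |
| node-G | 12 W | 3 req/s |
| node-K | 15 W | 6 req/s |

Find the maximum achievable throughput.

node-D + node-J: power draw 14 + 3 = 17 ≤ 20, throughput 11 + 9 = 20.
node-E + node-A: power draw 8 + 10 = 18 ≤ 20, throughput 8 + 16 = 24.
node-A + node-J: power draw 10 + 3 = 13 ≤ 20, throughput 16 + 9 = 25.
Best is node-A and node-J with total throughput 25.

25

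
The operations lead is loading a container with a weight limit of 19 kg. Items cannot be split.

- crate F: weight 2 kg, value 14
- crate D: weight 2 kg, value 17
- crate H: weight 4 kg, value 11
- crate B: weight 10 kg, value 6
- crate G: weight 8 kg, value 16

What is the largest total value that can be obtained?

58

Allowing fractional choices, the relaxed optimum would be about 59.8, but items are indivisible.
crate F + crate D + crate G: weight 2 + 2 + 8 = 12 ≤ 19, value 14 + 17 + 16 = 47.
crate F + crate D + crate H + crate G: weight 2 + 2 + 4 + 8 = 16 ≤ 19, value 14 + 17 + 11 + 16 = 58.
crate F + crate D + crate H + crate B: weight 2 + 2 + 4 + 10 = 18 ≤ 19, value 14 + 17 + 11 + 6 = 48.
Best is crate F, crate D, crate H, and crate G with total value 58.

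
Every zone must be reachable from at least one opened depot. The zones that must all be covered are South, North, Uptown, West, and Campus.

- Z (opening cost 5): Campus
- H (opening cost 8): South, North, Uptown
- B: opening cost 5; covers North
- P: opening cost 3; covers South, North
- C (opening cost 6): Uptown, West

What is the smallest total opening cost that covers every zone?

Choose Z, P, and C: together they cover South, North, Uptown, West, Campus — every zone.
Total opening cost: 5 + 3 + 6 = 14.
No cover costs less than 14.

14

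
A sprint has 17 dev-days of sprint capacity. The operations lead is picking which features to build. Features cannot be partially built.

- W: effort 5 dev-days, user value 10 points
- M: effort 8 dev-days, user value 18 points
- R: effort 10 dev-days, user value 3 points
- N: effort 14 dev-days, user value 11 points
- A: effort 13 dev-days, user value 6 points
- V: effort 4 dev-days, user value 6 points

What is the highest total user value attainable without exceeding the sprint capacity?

34

M + V: effort 8 + 4 = 12 ≤ 17, user value 18 + 6 = 24.
W + M: effort 5 + 8 = 13 ≤ 17, user value 10 + 18 = 28.
W + M + V: effort 5 + 8 + 4 = 17 ≤ 17, user value 10 + 18 + 6 = 34.
Best is W, M, and V with total user value 34.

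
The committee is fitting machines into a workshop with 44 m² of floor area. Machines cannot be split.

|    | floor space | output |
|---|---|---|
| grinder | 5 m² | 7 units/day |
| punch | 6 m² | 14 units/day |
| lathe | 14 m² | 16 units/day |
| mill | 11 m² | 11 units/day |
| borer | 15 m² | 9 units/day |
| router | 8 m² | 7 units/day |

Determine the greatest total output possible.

55

Take grinder, punch, lathe, mill, and router: floor space 5 + 6 + 14 + 11 + 8 = 44 ≤ 44, output 7 + 14 + 16 + 11 + 7 = 55.
No other feasible combination does better.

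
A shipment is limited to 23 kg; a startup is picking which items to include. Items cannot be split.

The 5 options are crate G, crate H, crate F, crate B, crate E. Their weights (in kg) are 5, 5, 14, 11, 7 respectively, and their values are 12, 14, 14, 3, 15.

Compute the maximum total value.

41

Allowing fractional choices, the relaxed optimum would be about 47.0, but items are indivisible.
crate H + crate B + crate E: weight 5 + 11 + 7 = 23 ≤ 23, value 14 + 3 + 15 = 32.
crate G + crate H + crate E: weight 5 + 5 + 7 = 17 ≤ 23, value 12 + 14 + 15 = 41.
Best is crate G, crate H, and crate E with total value 41.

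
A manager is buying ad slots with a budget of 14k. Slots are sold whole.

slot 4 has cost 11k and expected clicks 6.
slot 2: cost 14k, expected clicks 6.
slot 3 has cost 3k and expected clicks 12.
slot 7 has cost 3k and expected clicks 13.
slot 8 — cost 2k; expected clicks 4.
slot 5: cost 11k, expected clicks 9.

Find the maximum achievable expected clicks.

29

This is an integer program with binary decision variables.
Allowing fractional choices, the relaxed optimum would be about 33.9, but ad slots are indivisible.
slot 3 + slot 7: cost 3 + 3 = 6 ≤ 14, expected clicks 12 + 13 = 25.
slot 7 + slot 5: cost 3 + 11 = 14 ≤ 14, expected clicks 13 + 9 = 22.
slot 3 + slot 7 + slot 8: cost 3 + 3 + 2 = 8 ≤ 14, expected clicks 12 + 13 + 4 = 29.
Best is slot 3, slot 7, and slot 8 with total expected clicks 29.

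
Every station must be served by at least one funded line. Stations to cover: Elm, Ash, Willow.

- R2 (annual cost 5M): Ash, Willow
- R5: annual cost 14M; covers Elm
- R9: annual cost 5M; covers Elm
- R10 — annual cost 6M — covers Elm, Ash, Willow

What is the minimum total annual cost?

R10 alone covers Elm, Ash, Willow — every station.
Total annual cost: 6.
No cover costs less than 6.

6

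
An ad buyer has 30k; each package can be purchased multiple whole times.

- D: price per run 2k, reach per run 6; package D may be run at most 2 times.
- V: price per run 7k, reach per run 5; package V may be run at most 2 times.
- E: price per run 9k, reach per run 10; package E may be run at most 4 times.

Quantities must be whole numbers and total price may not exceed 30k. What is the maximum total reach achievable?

37

Take 2×D, 1×V, and 2×E: price 29 ≤ 30, reach 2·6 + 1·5 + 2·10 = 37.
D has the best ratio (6/2) and is taken to its limit of 2; remaining capacity is filled optimally with the others.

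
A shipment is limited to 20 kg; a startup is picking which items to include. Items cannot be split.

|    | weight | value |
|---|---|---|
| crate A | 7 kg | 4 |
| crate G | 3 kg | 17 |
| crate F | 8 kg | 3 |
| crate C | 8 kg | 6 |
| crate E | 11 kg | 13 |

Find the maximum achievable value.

30

Allowing fractional choices, the relaxed optimum would be about 34.5, but items are indivisible.
crate G + crate F + crate C: weight 3 + 8 + 8 = 19 ≤ 20, value 17 + 3 + 6 = 26.
crate A + crate G + crate C: weight 7 + 3 + 8 = 18 ≤ 20, value 4 + 17 + 6 = 27.
crate G + crate E: weight 3 + 11 = 14 ≤ 20, value 17 + 13 = 30.
Best is crate G and crate E with total value 30.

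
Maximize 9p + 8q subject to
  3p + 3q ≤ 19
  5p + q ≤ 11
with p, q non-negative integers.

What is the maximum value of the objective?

49

Relaxing integrality, the LP optimum is 51.83 at (p,q) = (1.17, 5.17), which is not an integer point.
(p,q)=(1,5): 3·1+3·5=18≤19, 5·1+1·5=10≤11, objective 49.
(p,q)=(0,6): 3·0+3·6=18≤19, 5·0+1·6=6≤11, objective 48.
(p,q)=(1,4): 3·1+3·4=15≤19, 5·1+1·4=9≤11, objective 41.
(p,q)=(0,5): 3·0+3·5=15≤19, 5·0+1·5=5≤11, objective 40.
No feasible integer point exceeds 49.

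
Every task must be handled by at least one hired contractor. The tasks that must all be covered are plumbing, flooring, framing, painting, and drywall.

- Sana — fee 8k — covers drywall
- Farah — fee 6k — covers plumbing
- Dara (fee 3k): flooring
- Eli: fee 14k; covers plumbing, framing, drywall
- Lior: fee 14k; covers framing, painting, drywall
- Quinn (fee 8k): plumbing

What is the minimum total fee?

23

The greedy cost-per-new-task heuristic would pick Dara, Eli, and Lior for 31, but a cheaper cover exists.
Choose Farah, Dara, and Lior: together they cover plumbing, flooring, framing, painting, drywall — every task.
Total fee: 6 + 3 + 14 = 23.
No cover costs less than 23.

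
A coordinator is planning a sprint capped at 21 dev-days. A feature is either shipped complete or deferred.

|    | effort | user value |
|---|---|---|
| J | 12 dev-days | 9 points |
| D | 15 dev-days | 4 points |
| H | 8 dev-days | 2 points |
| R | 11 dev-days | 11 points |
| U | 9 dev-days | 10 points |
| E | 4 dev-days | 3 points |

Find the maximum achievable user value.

21

Allowing fractional choices, the relaxed optimum would be about 21.8, but features are indivisible.
R + U: effort 11 + 9 = 20 ≤ 21, user value 11 + 10 = 21.
J + U: effort 12 + 9 = 21 ≤ 21, user value 9 + 10 = 19.
H + U + E: effort 8 + 9 + 4 = 21 ≤ 21, user value 2 + 10 + 3 = 15.
Best is R and U with total user value 21.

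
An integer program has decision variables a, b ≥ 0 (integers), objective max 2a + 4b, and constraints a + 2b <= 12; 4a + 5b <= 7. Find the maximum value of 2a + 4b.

4

(a,b)=(0,1): 1·0+2·1=2≤12, 4·0+5·1=5≤7, objective 4.
(a,b)=(1,0): 1·1+2·0=1≤12, 4·1+5·0=4≤7, objective 2.
(a,b)=(0,0): 1·0+2·0=0≤12, 4·0+5·0=0≤7, objective 0.
No feasible integer point exceeds 4.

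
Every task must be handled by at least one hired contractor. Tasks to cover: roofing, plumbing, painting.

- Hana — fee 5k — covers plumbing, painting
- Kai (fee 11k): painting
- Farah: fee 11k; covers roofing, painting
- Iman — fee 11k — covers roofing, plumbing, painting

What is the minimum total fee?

The greedy cost-per-new-task heuristic would pick Hana and Farah for 16, but a cheaper cover exists.
Iman alone covers roofing, plumbing, painting — every task.
Total fee: 11.
No cover costs less than 11.

11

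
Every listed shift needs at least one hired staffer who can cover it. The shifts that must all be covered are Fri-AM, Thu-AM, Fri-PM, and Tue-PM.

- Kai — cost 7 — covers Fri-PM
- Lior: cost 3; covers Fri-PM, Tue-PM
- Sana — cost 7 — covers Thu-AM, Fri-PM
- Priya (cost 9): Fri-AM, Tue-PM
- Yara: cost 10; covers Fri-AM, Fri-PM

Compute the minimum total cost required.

This is a weighted set-cover instance.
The greedy cost-per-new-shift heuristic would pick Lior, Sana, and Priya for 19, but a cheaper cover exists.
Choose Sana and Priya: together they cover Fri-AM, Thu-AM, Fri-PM, Tue-PM — every shift.
Total cost: 7 + 9 = 16.
No cover costs less than 16.

16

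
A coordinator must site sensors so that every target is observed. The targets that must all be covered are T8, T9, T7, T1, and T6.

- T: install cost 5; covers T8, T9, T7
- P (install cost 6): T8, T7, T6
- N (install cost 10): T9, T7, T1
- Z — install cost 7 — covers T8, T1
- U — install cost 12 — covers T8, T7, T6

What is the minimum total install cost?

The greedy cost-per-new-target heuristic would pick T, P, and Z for 18, but a cheaper cover exists.
Choose P and N: together they cover T8, T9, T7, T1, T6 — every target.
Total install cost: 6 + 10 = 16.
No cover costs less than 16.

16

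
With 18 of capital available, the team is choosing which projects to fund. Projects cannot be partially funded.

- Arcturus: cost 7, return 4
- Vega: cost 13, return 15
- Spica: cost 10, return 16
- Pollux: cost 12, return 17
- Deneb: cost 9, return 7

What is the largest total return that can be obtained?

20

Take Arcturus and Spica: cost 7 + 10 = 17 ≤ 18, return 4 + 16 = 20.
No other feasible combination does better.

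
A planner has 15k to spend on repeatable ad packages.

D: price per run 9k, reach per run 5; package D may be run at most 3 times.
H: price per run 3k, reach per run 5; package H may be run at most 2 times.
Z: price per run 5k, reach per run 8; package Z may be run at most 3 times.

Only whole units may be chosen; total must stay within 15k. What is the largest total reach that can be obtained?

This is a bounded integer knapsack.
Take 3×Z: price 15 ≤ 15, reach 3·8 = 24.
No other integer combination yields more.

24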